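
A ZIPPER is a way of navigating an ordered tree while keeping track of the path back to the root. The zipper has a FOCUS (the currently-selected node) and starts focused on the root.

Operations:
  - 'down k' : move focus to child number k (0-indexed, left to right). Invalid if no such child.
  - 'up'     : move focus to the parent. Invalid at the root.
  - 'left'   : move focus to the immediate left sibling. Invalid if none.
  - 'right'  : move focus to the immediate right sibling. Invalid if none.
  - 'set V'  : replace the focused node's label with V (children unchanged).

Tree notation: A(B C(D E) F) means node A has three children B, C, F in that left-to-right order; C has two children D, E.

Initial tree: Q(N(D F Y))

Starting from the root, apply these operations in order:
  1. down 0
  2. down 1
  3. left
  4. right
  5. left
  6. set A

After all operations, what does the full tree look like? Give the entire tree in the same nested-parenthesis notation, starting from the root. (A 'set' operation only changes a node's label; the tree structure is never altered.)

Answer: Q(N(A F Y))

Derivation:
Step 1 (down 0): focus=N path=0 depth=1 children=['D', 'F', 'Y'] left=[] right=[] parent=Q
Step 2 (down 1): focus=F path=0/1 depth=2 children=[] left=['D'] right=['Y'] parent=N
Step 3 (left): focus=D path=0/0 depth=2 children=[] left=[] right=['F', 'Y'] parent=N
Step 4 (right): focus=F path=0/1 depth=2 children=[] left=['D'] right=['Y'] parent=N
Step 5 (left): focus=D path=0/0 depth=2 children=[] left=[] right=['F', 'Y'] parent=N
Step 6 (set A): focus=A path=0/0 depth=2 children=[] left=[] right=['F', 'Y'] parent=N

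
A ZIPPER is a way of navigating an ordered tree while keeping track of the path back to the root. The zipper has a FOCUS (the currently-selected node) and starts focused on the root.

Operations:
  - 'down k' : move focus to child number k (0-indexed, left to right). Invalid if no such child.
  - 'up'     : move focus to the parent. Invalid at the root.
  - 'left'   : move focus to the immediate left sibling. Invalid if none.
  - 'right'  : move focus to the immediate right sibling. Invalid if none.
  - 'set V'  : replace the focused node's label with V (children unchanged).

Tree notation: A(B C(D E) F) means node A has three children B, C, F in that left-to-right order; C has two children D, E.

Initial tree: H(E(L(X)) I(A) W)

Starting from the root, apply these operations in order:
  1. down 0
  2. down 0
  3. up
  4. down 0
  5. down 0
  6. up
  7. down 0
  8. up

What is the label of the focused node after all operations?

Step 1 (down 0): focus=E path=0 depth=1 children=['L'] left=[] right=['I', 'W'] parent=H
Step 2 (down 0): focus=L path=0/0 depth=2 children=['X'] left=[] right=[] parent=E
Step 3 (up): focus=E path=0 depth=1 children=['L'] left=[] right=['I', 'W'] parent=H
Step 4 (down 0): focus=L path=0/0 depth=2 children=['X'] left=[] right=[] parent=E
Step 5 (down 0): focus=X path=0/0/0 depth=3 children=[] left=[] right=[] parent=L
Step 6 (up): focus=L path=0/0 depth=2 children=['X'] left=[] right=[] parent=E
Step 7 (down 0): focus=X path=0/0/0 depth=3 children=[] left=[] right=[] parent=L
Step 8 (up): focus=L path=0/0 depth=2 children=['X'] left=[] right=[] parent=E

Answer: L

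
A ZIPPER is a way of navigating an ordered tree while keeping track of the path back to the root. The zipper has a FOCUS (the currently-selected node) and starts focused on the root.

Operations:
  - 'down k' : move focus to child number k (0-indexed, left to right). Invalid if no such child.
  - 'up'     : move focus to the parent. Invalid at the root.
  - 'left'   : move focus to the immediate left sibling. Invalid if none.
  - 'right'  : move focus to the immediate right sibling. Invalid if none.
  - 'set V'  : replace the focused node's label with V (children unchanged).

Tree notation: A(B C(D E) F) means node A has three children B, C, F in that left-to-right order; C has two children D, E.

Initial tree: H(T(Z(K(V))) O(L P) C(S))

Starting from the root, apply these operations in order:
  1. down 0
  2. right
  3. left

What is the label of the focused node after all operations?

Step 1 (down 0): focus=T path=0 depth=1 children=['Z'] left=[] right=['O', 'C'] parent=H
Step 2 (right): focus=O path=1 depth=1 children=['L', 'P'] left=['T'] right=['C'] parent=H
Step 3 (left): focus=T path=0 depth=1 children=['Z'] left=[] right=['O', 'C'] parent=H

Answer: T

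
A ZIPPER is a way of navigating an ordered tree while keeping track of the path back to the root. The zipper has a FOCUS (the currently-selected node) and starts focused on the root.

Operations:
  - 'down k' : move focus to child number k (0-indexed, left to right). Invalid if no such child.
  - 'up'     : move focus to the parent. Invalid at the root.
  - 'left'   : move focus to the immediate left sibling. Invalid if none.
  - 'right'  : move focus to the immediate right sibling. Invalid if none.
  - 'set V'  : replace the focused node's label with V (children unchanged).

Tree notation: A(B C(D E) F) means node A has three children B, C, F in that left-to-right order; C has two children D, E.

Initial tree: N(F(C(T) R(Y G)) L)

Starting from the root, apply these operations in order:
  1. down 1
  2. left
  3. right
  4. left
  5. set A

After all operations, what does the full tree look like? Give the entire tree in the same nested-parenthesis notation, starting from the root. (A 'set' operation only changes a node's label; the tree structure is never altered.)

Answer: N(A(C(T) R(Y G)) L)

Derivation:
Step 1 (down 1): focus=L path=1 depth=1 children=[] left=['F'] right=[] parent=N
Step 2 (left): focus=F path=0 depth=1 children=['C', 'R'] left=[] right=['L'] parent=N
Step 3 (right): focus=L path=1 depth=1 children=[] left=['F'] right=[] parent=N
Step 4 (left): focus=F path=0 depth=1 children=['C', 'R'] left=[] right=['L'] parent=N
Step 5 (set A): focus=A path=0 depth=1 children=['C', 'R'] left=[] right=['L'] parent=N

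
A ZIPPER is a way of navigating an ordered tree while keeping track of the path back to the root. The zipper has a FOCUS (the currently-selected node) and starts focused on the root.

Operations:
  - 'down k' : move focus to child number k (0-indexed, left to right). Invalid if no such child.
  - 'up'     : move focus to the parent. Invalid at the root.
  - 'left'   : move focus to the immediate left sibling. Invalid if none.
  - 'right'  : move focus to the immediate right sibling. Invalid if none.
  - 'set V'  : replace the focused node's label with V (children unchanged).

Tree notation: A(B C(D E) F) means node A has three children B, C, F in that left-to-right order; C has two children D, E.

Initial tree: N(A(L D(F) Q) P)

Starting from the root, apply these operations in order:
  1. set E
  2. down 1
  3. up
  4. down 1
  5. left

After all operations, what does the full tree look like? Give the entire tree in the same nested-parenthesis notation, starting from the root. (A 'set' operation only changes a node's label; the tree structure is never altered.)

Answer: E(A(L D(F) Q) P)

Derivation:
Step 1 (set E): focus=E path=root depth=0 children=['A', 'P'] (at root)
Step 2 (down 1): focus=P path=1 depth=1 children=[] left=['A'] right=[] parent=E
Step 3 (up): focus=E path=root depth=0 children=['A', 'P'] (at root)
Step 4 (down 1): focus=P path=1 depth=1 children=[] left=['A'] right=[] parent=E
Step 5 (left): focus=A path=0 depth=1 children=['L', 'D', 'Q'] left=[] right=['P'] parent=E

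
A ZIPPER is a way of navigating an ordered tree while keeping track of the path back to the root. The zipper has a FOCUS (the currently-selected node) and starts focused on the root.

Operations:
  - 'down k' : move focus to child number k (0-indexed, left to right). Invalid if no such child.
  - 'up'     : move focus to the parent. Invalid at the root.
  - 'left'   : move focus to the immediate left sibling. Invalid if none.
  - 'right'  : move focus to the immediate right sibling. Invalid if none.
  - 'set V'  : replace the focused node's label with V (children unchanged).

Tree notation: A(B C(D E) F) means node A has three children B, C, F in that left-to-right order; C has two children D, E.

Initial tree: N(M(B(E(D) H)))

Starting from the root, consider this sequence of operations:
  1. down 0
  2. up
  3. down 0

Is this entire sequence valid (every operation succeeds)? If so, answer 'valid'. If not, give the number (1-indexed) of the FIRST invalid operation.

Answer: valid

Derivation:
Step 1 (down 0): focus=M path=0 depth=1 children=['B'] left=[] right=[] parent=N
Step 2 (up): focus=N path=root depth=0 children=['M'] (at root)
Step 3 (down 0): focus=M path=0 depth=1 children=['B'] left=[] right=[] parent=N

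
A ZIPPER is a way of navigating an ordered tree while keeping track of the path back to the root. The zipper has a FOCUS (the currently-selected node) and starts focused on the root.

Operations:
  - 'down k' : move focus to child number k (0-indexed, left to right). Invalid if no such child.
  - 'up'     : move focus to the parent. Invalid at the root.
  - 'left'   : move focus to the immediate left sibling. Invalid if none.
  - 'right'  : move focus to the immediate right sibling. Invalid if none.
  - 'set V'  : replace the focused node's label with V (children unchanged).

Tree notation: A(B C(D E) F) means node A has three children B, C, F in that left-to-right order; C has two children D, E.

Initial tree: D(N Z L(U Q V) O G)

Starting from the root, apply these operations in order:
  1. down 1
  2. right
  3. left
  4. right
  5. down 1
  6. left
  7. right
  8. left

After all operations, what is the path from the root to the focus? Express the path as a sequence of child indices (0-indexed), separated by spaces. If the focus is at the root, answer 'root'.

Answer: 2 0

Derivation:
Step 1 (down 1): focus=Z path=1 depth=1 children=[] left=['N'] right=['L', 'O', 'G'] parent=D
Step 2 (right): focus=L path=2 depth=1 children=['U', 'Q', 'V'] left=['N', 'Z'] right=['O', 'G'] parent=D
Step 3 (left): focus=Z path=1 depth=1 children=[] left=['N'] right=['L', 'O', 'G'] parent=D
Step 4 (right): focus=L path=2 depth=1 children=['U', 'Q', 'V'] left=['N', 'Z'] right=['O', 'G'] parent=D
Step 5 (down 1): focus=Q path=2/1 depth=2 children=[] left=['U'] right=['V'] parent=L
Step 6 (left): focus=U path=2/0 depth=2 children=[] left=[] right=['Q', 'V'] parent=L
Step 7 (right): focus=Q path=2/1 depth=2 children=[] left=['U'] right=['V'] parent=L
Step 8 (left): focus=U path=2/0 depth=2 children=[] left=[] right=['Q', 'V'] parent=L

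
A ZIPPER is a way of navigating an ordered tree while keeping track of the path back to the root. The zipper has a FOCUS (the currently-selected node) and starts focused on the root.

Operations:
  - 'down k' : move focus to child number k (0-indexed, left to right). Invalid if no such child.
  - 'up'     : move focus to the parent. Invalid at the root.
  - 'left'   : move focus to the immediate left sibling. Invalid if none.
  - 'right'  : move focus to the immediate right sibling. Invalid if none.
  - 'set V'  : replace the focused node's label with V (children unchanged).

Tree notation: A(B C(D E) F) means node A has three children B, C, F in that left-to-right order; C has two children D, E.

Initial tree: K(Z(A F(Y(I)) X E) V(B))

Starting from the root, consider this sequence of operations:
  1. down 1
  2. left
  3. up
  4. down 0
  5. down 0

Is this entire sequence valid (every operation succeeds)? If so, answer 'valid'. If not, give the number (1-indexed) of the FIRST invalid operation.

Step 1 (down 1): focus=V path=1 depth=1 children=['B'] left=['Z'] right=[] parent=K
Step 2 (left): focus=Z path=0 depth=1 children=['A', 'F', 'X', 'E'] left=[] right=['V'] parent=K
Step 3 (up): focus=K path=root depth=0 children=['Z', 'V'] (at root)
Step 4 (down 0): focus=Z path=0 depth=1 children=['A', 'F', 'X', 'E'] left=[] right=['V'] parent=K
Step 5 (down 0): focus=A path=0/0 depth=2 children=[] left=[] right=['F', 'X', 'E'] parent=Z

Answer: valid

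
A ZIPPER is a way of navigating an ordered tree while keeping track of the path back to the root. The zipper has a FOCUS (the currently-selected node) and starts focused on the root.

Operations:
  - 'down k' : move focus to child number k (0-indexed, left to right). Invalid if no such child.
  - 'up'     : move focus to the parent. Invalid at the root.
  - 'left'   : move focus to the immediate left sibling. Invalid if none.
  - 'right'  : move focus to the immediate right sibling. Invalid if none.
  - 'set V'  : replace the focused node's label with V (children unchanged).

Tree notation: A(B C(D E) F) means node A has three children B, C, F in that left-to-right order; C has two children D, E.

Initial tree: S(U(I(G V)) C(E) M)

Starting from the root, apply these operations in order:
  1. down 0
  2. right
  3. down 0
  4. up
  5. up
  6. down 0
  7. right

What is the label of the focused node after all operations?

Step 1 (down 0): focus=U path=0 depth=1 children=['I'] left=[] right=['C', 'M'] parent=S
Step 2 (right): focus=C path=1 depth=1 children=['E'] left=['U'] right=['M'] parent=S
Step 3 (down 0): focus=E path=1/0 depth=2 children=[] left=[] right=[] parent=C
Step 4 (up): focus=C path=1 depth=1 children=['E'] left=['U'] right=['M'] parent=S
Step 5 (up): focus=S path=root depth=0 children=['U', 'C', 'M'] (at root)
Step 6 (down 0): focus=U path=0 depth=1 children=['I'] left=[] right=['C', 'M'] parent=S
Step 7 (right): focus=C path=1 depth=1 children=['E'] left=['U'] right=['M'] parent=S

Answer: C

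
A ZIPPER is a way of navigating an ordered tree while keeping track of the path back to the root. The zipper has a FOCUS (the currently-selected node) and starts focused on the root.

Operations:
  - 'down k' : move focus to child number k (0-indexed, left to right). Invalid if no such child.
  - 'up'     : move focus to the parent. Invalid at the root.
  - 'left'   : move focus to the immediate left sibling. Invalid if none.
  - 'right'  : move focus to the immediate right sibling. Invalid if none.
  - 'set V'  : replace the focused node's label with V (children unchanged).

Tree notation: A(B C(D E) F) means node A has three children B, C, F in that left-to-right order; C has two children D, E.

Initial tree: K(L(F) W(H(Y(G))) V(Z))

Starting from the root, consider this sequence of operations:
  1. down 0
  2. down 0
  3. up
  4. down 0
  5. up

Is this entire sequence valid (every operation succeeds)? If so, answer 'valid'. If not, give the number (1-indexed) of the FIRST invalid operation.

Step 1 (down 0): focus=L path=0 depth=1 children=['F'] left=[] right=['W', 'V'] parent=K
Step 2 (down 0): focus=F path=0/0 depth=2 children=[] left=[] right=[] parent=L
Step 3 (up): focus=L path=0 depth=1 children=['F'] left=[] right=['W', 'V'] parent=K
Step 4 (down 0): focus=F path=0/0 depth=2 children=[] left=[] right=[] parent=L
Step 5 (up): focus=L path=0 depth=1 children=['F'] left=[] right=['W', 'V'] parent=K

Answer: valid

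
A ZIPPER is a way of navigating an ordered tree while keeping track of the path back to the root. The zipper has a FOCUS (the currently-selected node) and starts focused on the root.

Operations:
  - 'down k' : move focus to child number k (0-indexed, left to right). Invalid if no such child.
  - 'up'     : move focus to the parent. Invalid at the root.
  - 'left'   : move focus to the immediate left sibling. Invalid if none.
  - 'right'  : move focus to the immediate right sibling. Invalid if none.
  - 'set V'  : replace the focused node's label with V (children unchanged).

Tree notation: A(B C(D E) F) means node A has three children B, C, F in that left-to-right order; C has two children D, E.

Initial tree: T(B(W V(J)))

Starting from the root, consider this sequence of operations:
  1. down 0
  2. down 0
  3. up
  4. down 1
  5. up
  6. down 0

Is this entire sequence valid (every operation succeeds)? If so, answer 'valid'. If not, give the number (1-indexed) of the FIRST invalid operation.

Step 1 (down 0): focus=B path=0 depth=1 children=['W', 'V'] left=[] right=[] parent=T
Step 2 (down 0): focus=W path=0/0 depth=2 children=[] left=[] right=['V'] parent=B
Step 3 (up): focus=B path=0 depth=1 children=['W', 'V'] left=[] right=[] parent=T
Step 4 (down 1): focus=V path=0/1 depth=2 children=['J'] left=['W'] right=[] parent=B
Step 5 (up): focus=B path=0 depth=1 children=['W', 'V'] left=[] right=[] parent=T
Step 6 (down 0): focus=W path=0/0 depth=2 children=[] left=[] right=['V'] parent=B

Answer: valid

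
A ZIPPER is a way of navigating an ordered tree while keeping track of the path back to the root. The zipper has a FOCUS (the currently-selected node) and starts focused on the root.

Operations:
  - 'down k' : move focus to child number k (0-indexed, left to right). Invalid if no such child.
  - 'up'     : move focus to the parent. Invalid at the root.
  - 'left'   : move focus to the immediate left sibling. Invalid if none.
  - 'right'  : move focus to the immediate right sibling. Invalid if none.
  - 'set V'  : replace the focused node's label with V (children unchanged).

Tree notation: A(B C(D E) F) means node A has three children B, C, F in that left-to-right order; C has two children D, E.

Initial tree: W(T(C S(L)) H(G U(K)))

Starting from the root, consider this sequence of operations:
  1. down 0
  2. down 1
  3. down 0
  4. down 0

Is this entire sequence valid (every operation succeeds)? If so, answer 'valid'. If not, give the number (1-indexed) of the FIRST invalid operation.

Step 1 (down 0): focus=T path=0 depth=1 children=['C', 'S'] left=[] right=['H'] parent=W
Step 2 (down 1): focus=S path=0/1 depth=2 children=['L'] left=['C'] right=[] parent=T
Step 3 (down 0): focus=L path=0/1/0 depth=3 children=[] left=[] right=[] parent=S
Step 4 (down 0): INVALID

Answer: 4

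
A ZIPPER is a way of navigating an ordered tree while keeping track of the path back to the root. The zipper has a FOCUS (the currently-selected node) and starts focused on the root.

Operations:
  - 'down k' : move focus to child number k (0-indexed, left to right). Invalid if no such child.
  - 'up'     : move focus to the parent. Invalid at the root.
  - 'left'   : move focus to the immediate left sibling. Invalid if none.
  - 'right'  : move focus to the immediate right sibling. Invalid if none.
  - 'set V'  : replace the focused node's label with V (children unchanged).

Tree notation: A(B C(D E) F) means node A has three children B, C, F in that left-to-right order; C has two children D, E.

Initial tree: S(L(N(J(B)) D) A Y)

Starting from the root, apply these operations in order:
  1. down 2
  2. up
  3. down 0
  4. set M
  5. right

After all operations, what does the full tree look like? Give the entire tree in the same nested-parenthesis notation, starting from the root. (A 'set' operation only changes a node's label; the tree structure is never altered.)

Answer: S(M(N(J(B)) D) A Y)

Derivation:
Step 1 (down 2): focus=Y path=2 depth=1 children=[] left=['L', 'A'] right=[] parent=S
Step 2 (up): focus=S path=root depth=0 children=['L', 'A', 'Y'] (at root)
Step 3 (down 0): focus=L path=0 depth=1 children=['N', 'D'] left=[] right=['A', 'Y'] parent=S
Step 4 (set M): focus=M path=0 depth=1 children=['N', 'D'] left=[] right=['A', 'Y'] parent=S
Step 5 (right): focus=A path=1 depth=1 children=[] left=['M'] right=['Y'] parent=S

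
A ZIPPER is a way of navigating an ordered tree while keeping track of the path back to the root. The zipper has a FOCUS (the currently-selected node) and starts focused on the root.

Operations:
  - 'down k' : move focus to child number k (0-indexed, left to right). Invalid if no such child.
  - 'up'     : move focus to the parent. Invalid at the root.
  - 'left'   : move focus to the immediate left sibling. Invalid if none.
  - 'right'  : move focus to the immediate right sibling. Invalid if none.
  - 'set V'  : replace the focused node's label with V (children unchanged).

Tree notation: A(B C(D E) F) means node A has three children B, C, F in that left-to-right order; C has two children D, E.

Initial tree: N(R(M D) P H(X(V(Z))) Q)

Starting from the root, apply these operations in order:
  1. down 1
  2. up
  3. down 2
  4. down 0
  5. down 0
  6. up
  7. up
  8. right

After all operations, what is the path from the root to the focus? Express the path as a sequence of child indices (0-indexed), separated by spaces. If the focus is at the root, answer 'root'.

Step 1 (down 1): focus=P path=1 depth=1 children=[] left=['R'] right=['H', 'Q'] parent=N
Step 2 (up): focus=N path=root depth=0 children=['R', 'P', 'H', 'Q'] (at root)
Step 3 (down 2): focus=H path=2 depth=1 children=['X'] left=['R', 'P'] right=['Q'] parent=N
Step 4 (down 0): focus=X path=2/0 depth=2 children=['V'] left=[] right=[] parent=H
Step 5 (down 0): focus=V path=2/0/0 depth=3 children=['Z'] left=[] right=[] parent=X
Step 6 (up): focus=X path=2/0 depth=2 children=['V'] left=[] right=[] parent=H
Step 7 (up): focus=H path=2 depth=1 children=['X'] left=['R', 'P'] right=['Q'] parent=N
Step 8 (right): focus=Q path=3 depth=1 children=[] left=['R', 'P', 'H'] right=[] parent=N

Answer: 3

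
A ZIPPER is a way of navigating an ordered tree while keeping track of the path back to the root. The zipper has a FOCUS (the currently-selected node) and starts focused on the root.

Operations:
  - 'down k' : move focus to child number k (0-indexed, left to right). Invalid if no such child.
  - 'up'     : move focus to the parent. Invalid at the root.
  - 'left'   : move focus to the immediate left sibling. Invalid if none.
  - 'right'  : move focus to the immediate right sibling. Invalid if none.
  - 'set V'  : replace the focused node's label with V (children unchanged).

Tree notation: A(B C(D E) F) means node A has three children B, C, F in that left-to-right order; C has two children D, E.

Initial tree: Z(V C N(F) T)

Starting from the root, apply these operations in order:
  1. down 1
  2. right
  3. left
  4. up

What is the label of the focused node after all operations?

Step 1 (down 1): focus=C path=1 depth=1 children=[] left=['V'] right=['N', 'T'] parent=Z
Step 2 (right): focus=N path=2 depth=1 children=['F'] left=['V', 'C'] right=['T'] parent=Z
Step 3 (left): focus=C path=1 depth=1 children=[] left=['V'] right=['N', 'T'] parent=Z
Step 4 (up): focus=Z path=root depth=0 children=['V', 'C', 'N', 'T'] (at root)

Answer: Z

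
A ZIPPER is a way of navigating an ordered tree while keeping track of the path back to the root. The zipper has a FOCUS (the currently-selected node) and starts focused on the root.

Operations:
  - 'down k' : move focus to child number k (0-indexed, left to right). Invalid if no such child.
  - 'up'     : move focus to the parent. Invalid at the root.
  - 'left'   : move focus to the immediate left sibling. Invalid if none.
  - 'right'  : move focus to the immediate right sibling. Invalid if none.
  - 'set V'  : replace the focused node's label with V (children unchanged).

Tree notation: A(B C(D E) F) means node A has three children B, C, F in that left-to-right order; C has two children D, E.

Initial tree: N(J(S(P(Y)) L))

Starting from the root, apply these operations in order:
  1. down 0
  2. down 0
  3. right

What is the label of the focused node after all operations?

Answer: L

Derivation:
Step 1 (down 0): focus=J path=0 depth=1 children=['S', 'L'] left=[] right=[] parent=N
Step 2 (down 0): focus=S path=0/0 depth=2 children=['P'] left=[] right=['L'] parent=J
Step 3 (right): focus=L path=0/1 depth=2 children=[] left=['S'] right=[] parent=J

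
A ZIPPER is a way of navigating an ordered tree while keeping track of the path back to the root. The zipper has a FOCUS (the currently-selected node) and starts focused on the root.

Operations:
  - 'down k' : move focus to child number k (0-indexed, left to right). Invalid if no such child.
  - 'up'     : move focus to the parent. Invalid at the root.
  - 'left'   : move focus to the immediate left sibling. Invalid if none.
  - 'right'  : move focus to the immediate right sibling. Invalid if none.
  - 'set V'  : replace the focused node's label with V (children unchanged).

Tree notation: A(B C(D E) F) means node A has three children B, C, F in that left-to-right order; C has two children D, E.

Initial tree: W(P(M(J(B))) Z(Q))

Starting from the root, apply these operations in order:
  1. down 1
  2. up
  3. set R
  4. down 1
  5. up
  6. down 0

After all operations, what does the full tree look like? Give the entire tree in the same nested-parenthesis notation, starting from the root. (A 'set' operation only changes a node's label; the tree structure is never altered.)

Step 1 (down 1): focus=Z path=1 depth=1 children=['Q'] left=['P'] right=[] parent=W
Step 2 (up): focus=W path=root depth=0 children=['P', 'Z'] (at root)
Step 3 (set R): focus=R path=root depth=0 children=['P', 'Z'] (at root)
Step 4 (down 1): focus=Z path=1 depth=1 children=['Q'] left=['P'] right=[] parent=R
Step 5 (up): focus=R path=root depth=0 children=['P', 'Z'] (at root)
Step 6 (down 0): focus=P path=0 depth=1 children=['M'] left=[] right=['Z'] parent=R

Answer: R(P(M(J(B))) Z(Q))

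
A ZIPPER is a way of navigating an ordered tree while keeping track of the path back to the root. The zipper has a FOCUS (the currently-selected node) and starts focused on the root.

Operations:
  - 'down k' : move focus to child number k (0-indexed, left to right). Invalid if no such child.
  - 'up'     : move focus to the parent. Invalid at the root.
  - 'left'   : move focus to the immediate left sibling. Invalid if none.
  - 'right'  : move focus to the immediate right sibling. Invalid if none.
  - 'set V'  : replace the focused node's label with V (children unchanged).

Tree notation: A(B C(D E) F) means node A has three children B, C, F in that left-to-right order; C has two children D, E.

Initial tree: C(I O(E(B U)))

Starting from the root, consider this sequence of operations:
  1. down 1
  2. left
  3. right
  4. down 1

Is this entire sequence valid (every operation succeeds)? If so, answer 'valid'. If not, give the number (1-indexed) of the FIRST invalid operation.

Step 1 (down 1): focus=O path=1 depth=1 children=['E'] left=['I'] right=[] parent=C
Step 2 (left): focus=I path=0 depth=1 children=[] left=[] right=['O'] parent=C
Step 3 (right): focus=O path=1 depth=1 children=['E'] left=['I'] right=[] parent=C
Step 4 (down 1): INVALID

Answer: 4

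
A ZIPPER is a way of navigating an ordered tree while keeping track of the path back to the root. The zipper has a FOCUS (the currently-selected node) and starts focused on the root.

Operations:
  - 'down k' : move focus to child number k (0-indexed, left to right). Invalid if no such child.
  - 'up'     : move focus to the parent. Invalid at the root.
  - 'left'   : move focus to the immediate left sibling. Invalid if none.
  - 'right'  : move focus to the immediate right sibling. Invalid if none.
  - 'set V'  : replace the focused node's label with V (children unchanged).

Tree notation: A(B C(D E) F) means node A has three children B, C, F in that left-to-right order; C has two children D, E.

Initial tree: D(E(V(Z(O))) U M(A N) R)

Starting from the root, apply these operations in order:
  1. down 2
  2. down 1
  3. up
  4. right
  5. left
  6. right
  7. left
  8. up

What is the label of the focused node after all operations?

Step 1 (down 2): focus=M path=2 depth=1 children=['A', 'N'] left=['E', 'U'] right=['R'] parent=D
Step 2 (down 1): focus=N path=2/1 depth=2 children=[] left=['A'] right=[] parent=M
Step 3 (up): focus=M path=2 depth=1 children=['A', 'N'] left=['E', 'U'] right=['R'] parent=D
Step 4 (right): focus=R path=3 depth=1 children=[] left=['E', 'U', 'M'] right=[] parent=D
Step 5 (left): focus=M path=2 depth=1 children=['A', 'N'] left=['E', 'U'] right=['R'] parent=D
Step 6 (right): focus=R path=3 depth=1 children=[] left=['E', 'U', 'M'] right=[] parent=D
Step 7 (left): focus=M path=2 depth=1 children=['A', 'N'] left=['E', 'U'] right=['R'] parent=D
Step 8 (up): focus=D path=root depth=0 children=['E', 'U', 'M', 'R'] (at root)

Answer: D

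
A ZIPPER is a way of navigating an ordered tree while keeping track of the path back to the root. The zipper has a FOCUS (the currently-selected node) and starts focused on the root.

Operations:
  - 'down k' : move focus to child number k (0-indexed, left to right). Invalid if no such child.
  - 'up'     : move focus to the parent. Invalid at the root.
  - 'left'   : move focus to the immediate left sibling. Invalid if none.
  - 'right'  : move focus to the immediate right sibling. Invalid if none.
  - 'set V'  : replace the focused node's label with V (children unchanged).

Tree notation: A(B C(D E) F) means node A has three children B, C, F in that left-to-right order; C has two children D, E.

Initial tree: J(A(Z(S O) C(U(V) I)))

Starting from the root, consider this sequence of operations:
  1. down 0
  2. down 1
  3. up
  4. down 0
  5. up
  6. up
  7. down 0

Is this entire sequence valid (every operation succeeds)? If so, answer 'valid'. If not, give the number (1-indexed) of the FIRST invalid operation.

Answer: valid

Derivation:
Step 1 (down 0): focus=A path=0 depth=1 children=['Z', 'C'] left=[] right=[] parent=J
Step 2 (down 1): focus=C path=0/1 depth=2 children=['U', 'I'] left=['Z'] right=[] parent=A
Step 3 (up): focus=A path=0 depth=1 children=['Z', 'C'] left=[] right=[] parent=J
Step 4 (down 0): focus=Z path=0/0 depth=2 children=['S', 'O'] left=[] right=['C'] parent=A
Step 5 (up): focus=A path=0 depth=1 children=['Z', 'C'] left=[] right=[] parent=J
Step 6 (up): focus=J path=root depth=0 children=['A'] (at root)
Step 7 (down 0): focus=A path=0 depth=1 children=['Z', 'C'] left=[] right=[] parent=J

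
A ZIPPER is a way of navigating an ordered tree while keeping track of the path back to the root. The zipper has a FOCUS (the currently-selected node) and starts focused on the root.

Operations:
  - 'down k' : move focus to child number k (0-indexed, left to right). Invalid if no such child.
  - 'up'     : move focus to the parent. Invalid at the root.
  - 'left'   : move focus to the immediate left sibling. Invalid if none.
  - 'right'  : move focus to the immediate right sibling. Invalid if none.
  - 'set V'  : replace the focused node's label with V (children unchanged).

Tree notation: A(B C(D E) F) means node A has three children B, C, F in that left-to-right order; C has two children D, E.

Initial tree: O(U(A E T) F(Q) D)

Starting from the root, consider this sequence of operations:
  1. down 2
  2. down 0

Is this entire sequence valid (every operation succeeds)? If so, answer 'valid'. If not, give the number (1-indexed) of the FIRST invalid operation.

Step 1 (down 2): focus=D path=2 depth=1 children=[] left=['U', 'F'] right=[] parent=O
Step 2 (down 0): INVALID

Answer: 2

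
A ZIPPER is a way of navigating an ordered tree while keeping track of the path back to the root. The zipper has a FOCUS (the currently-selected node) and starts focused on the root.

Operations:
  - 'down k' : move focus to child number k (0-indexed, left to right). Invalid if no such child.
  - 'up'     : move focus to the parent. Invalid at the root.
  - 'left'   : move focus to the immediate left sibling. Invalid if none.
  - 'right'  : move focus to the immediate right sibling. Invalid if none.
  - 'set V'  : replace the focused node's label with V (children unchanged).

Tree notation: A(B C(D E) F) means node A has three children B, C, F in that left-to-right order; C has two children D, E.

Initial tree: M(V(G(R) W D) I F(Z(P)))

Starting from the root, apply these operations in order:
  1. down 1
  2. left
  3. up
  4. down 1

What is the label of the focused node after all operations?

Step 1 (down 1): focus=I path=1 depth=1 children=[] left=['V'] right=['F'] parent=M
Step 2 (left): focus=V path=0 depth=1 children=['G', 'W', 'D'] left=[] right=['I', 'F'] parent=M
Step 3 (up): focus=M path=root depth=0 children=['V', 'I', 'F'] (at root)
Step 4 (down 1): focus=I path=1 depth=1 children=[] left=['V'] right=['F'] parent=M

Answer: I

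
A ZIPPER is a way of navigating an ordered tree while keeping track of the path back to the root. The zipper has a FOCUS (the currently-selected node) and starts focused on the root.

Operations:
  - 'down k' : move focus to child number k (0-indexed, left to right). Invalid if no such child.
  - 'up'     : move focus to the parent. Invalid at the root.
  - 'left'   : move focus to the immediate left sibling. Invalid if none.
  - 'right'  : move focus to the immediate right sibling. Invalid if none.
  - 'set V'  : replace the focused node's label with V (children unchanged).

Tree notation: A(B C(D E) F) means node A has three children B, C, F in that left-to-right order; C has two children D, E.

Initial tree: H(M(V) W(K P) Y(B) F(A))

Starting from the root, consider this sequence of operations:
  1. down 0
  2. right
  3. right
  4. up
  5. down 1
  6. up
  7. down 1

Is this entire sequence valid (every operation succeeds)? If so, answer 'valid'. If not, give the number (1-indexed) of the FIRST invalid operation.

Step 1 (down 0): focus=M path=0 depth=1 children=['V'] left=[] right=['W', 'Y', 'F'] parent=H
Step 2 (right): focus=W path=1 depth=1 children=['K', 'P'] left=['M'] right=['Y', 'F'] parent=H
Step 3 (right): focus=Y path=2 depth=1 children=['B'] left=['M', 'W'] right=['F'] parent=H
Step 4 (up): focus=H path=root depth=0 children=['M', 'W', 'Y', 'F'] (at root)
Step 5 (down 1): focus=W path=1 depth=1 children=['K', 'P'] left=['M'] right=['Y', 'F'] parent=H
Step 6 (up): focus=H path=root depth=0 children=['M', 'W', 'Y', 'F'] (at root)
Step 7 (down 1): focus=W path=1 depth=1 children=['K', 'P'] left=['M'] right=['Y', 'F'] parent=H

Answer: valid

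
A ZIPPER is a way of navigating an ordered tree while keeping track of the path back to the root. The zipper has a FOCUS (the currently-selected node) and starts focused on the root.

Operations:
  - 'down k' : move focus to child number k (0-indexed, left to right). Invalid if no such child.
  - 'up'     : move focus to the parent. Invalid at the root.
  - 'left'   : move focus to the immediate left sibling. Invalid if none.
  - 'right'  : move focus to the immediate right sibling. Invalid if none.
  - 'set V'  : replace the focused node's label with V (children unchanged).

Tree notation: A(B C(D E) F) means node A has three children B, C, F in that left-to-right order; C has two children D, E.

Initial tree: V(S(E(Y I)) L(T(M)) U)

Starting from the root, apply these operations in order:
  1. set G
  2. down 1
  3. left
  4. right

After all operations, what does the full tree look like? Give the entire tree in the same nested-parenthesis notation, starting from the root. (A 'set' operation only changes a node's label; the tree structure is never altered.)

Step 1 (set G): focus=G path=root depth=0 children=['S', 'L', 'U'] (at root)
Step 2 (down 1): focus=L path=1 depth=1 children=['T'] left=['S'] right=['U'] parent=G
Step 3 (left): focus=S path=0 depth=1 children=['E'] left=[] right=['L', 'U'] parent=G
Step 4 (right): focus=L path=1 depth=1 children=['T'] left=['S'] right=['U'] parent=G

Answer: G(S(E(Y I)) L(T(M)) U)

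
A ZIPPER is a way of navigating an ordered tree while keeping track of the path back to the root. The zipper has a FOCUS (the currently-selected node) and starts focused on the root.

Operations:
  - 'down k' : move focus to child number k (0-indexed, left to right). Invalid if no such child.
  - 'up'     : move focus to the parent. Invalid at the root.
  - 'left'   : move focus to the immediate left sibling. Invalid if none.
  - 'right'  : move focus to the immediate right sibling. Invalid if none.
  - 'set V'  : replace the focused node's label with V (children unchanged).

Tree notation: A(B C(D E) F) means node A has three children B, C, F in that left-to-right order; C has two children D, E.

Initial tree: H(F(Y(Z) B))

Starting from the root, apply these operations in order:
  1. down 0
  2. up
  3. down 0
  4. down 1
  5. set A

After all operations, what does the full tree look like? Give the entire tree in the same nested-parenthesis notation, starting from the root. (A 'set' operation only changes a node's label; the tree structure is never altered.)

Answer: H(F(Y(Z) A))

Derivation:
Step 1 (down 0): focus=F path=0 depth=1 children=['Y', 'B'] left=[] right=[] parent=H
Step 2 (up): focus=H path=root depth=0 children=['F'] (at root)
Step 3 (down 0): focus=F path=0 depth=1 children=['Y', 'B'] left=[] right=[] parent=H
Step 4 (down 1): focus=B path=0/1 depth=2 children=[] left=['Y'] right=[] parent=F
Step 5 (set A): focus=A path=0/1 depth=2 children=[] left=['Y'] right=[] parent=F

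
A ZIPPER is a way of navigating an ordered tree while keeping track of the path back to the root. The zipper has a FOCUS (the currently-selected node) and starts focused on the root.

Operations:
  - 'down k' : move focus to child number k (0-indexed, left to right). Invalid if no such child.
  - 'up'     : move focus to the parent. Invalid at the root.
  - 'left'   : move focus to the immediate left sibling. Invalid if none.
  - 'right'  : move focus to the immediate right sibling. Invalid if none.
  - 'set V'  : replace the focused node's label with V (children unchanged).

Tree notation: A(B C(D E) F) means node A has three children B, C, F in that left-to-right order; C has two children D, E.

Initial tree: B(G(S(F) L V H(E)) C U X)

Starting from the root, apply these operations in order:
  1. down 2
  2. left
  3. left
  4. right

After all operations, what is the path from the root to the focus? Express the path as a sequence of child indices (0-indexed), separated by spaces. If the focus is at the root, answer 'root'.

Answer: 1

Derivation:
Step 1 (down 2): focus=U path=2 depth=1 children=[] left=['G', 'C'] right=['X'] parent=B
Step 2 (left): focus=C path=1 depth=1 children=[] left=['G'] right=['U', 'X'] parent=B
Step 3 (left): focus=G path=0 depth=1 children=['S', 'L', 'V', 'H'] left=[] right=['C', 'U', 'X'] parent=B
Step 4 (right): focus=C path=1 depth=1 children=[] left=['G'] right=['U', 'X'] parent=B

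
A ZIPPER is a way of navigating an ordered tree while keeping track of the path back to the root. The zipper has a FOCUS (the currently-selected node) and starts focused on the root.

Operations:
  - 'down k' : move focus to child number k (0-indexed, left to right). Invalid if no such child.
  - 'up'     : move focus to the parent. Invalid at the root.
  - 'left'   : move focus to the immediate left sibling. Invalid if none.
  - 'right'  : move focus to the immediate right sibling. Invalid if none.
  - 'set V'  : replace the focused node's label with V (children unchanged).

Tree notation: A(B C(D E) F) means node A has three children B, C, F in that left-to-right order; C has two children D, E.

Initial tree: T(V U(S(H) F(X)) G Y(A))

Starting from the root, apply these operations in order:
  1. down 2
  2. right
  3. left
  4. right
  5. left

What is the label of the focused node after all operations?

Step 1 (down 2): focus=G path=2 depth=1 children=[] left=['V', 'U'] right=['Y'] parent=T
Step 2 (right): focus=Y path=3 depth=1 children=['A'] left=['V', 'U', 'G'] right=[] parent=T
Step 3 (left): focus=G path=2 depth=1 children=[] left=['V', 'U'] right=['Y'] parent=T
Step 4 (right): focus=Y path=3 depth=1 children=['A'] left=['V', 'U', 'G'] right=[] parent=T
Step 5 (left): focus=G path=2 depth=1 children=[] left=['V', 'U'] right=['Y'] parent=T

Answer: G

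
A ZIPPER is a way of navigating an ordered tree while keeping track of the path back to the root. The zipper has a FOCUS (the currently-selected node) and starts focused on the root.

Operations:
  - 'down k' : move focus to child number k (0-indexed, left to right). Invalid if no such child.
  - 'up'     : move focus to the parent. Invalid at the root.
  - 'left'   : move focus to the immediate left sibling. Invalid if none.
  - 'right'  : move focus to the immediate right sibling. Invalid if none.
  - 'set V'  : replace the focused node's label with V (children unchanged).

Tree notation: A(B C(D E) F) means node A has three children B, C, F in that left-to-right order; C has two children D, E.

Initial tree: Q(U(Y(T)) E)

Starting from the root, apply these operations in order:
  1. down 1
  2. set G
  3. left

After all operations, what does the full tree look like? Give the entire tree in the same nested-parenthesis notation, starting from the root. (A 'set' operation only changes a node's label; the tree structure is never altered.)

Answer: Q(U(Y(T)) G)

Derivation:
Step 1 (down 1): focus=E path=1 depth=1 children=[] left=['U'] right=[] parent=Q
Step 2 (set G): focus=G path=1 depth=1 children=[] left=['U'] right=[] parent=Q
Step 3 (left): focus=U path=0 depth=1 children=['Y'] left=[] right=['G'] parent=Q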